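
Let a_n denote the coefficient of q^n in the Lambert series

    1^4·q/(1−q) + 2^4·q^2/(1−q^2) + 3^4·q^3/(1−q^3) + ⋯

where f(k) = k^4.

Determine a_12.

n=12: 12·1 6·2 4·3 3·4 2·6 1·12  f→[20736+1296+256+81+16+1]=22386

a_12 = 22386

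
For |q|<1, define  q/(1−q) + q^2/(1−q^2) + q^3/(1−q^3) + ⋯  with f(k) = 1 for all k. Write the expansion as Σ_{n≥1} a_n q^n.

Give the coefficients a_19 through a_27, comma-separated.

2, 6, 4, 4, 2, 8, 3, 4, 4

n=19: 1·19 19·1  f→[1+1]=2
d|20:{20,10,5,4,2,1}  Σf=1+1+1+1+1+1=6
n=21: 21·1 7·3 3·7 1·21  f→[1+1+1+1]=4
[q^22] f(1)=1,f(2)=1,f(11)=1,f(22)=1 ⇒ 4
d|23:{23,1}  Σf=1+1=2
q^24  k|24↦f(k): 1:1 2:1 3:1 4:1 6:1 8:1 12:1 24:1  a_24=8
n=25: 1·25 5·5 25·1  f→[1+1+1]=3
[q^26] f(1)=1,f(2)=1,f(13)=1,f(26)=1 ⇒ 4
n=27: 27·1 9·3 3·9 1·27  f→[1+1+1+1]=4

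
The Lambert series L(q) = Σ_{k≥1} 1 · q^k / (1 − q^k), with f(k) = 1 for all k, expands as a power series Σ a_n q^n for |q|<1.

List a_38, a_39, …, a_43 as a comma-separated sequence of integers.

4, 4, 8, 2, 8, 2

[q^38] f(1)=1,f(2)=1,f(19)=1,f(38)=1 ⇒ 4
q^39  k|39↦f(k): 39:1 13:1 3:1 1:1  a_39=4
q^40  k|40↦f(k): 1:1 2:1 4:1 5:1 8:1 10:1 20:1 40:1  a_40=8
[q^41] f(41)=1,f(1)=1 ⇒ 2
d|42:{1,2,3,6,7,14,21,42}  Σf=1+1+1+1+1+1+1+1=8
[q^43] f(43)=1,f(1)=1 ⇒ 2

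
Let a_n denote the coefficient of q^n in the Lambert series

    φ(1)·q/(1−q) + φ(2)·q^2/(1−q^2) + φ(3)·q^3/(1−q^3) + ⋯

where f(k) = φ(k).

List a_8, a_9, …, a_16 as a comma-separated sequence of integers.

n=8: 8·1 4·2 2·4 1·8  φ→[4+2+1+1]=8
[q^9] φ(1)=1,φ(3)=2,φ(9)=6 ⇒ 9
[q^10] φ(1)=1,φ(2)=1,φ(5)=4,φ(10)=4 ⇒ 10
[q^11] φ(1)=1,φ(11)=10 ⇒ 11
n=12: 12·1 6·2 4·3 3·4 2·6 1·12  φ→[4+2+2+2+1+1]=12
n=13: 1·13 13·1  φ→[1+12]=13
q^14  k|14↦φ(k): 1:1 2:1 7:6 14:6  a_14=14
q^15  k|15↦φ(k): 15:8 5:4 3:2 1:1  a_15=15
[q^16] φ(1)=1,φ(2)=1,φ(4)=2,φ(8)=4,φ(16)=8 ⇒ 16

8, 9, 10, 11, 12, 13, 14, 15, 16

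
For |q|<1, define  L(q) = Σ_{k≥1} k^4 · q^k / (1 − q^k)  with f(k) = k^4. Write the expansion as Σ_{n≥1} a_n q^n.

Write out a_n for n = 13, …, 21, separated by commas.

n=13: 1·13 13·1  f→[1+28561]=28562
q^14  k|14↦f(k): 1:1 2:16 7:2401 14:38416  a_14=40834
[q^15] f(1)=1,f(3)=81,f(5)=625,f(15)=50625 ⇒ 51332
n=16: 16·1 8·2 4·4 2·8 1·16  f→[65536+4096+256+16+1]=69905
n=17: 17·1 1·17  f→[83521+1]=83522
[q^18] f(18)=104976,f(9)=6561,f(6)=1296,f(3)=81,f(2)=16,f(1)=1 ⇒ 112931
q^19  k|19↦f(k): 1:1 19:130321  a_19=130322
d|20:{20,10,5,4,2,1}  Σf=160000+10000+625+256+16+1=170898
q^21  k|21↦f(k): 1:1 3:81 7:2401 21:194481  a_21=196964

28562, 40834, 51332, 69905, 83522, 112931, 130322, 170898, 196964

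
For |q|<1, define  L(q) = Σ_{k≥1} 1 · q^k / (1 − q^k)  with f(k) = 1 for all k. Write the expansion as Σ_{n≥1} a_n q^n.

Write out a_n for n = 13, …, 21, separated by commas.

2, 4, 4, 5, 2, 6, 2, 6, 4

q^13  k|13↦f(k): 1:1 13:1  a_13=2
n=14: 14·1 7·2 2·7 1·14  f→[1+1+1+1]=4
[q^15] f(1)=1,f(3)=1,f(5)=1,f(15)=1 ⇒ 4
n=16: 16·1 8·2 4·4 2·8 1·16  f→[1+1+1+1+1]=5
[q^17] f(17)=1,f(1)=1 ⇒ 2
n=18: 18·1 9·2 6·3 3·6 2·9 1·18  f→[1+1+1+1+1+1]=6
[q^19] f(1)=1,f(19)=1 ⇒ 2
q^20  k|20↦f(k): 1:1 2:1 4:1 5:1 10:1 20:1  a_20=6
n=21: 1·21 3·7 7·3 21·1  f→[1+1+1+1]=4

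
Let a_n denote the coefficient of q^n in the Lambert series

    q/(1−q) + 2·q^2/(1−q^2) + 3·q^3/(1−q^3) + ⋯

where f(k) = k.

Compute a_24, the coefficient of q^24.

a_24 = 60

[q^24] f(24)=24,f(12)=12,f(8)=8,f(6)=6,f(4)=4,f(3)=3,f(2)=2,f(1)=1 ⇒ 60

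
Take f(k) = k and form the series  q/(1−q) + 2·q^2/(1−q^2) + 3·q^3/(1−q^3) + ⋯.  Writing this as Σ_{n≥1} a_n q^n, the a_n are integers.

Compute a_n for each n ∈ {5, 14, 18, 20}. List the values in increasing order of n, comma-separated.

6, 24, 39, 42

q^5  k|5↦f(k): 1:1 5:5  a_5=6
n=14: 14·1 7·2 2·7 1·14  f→[14+7+2+1]=24
[q^18] f(18)=18,f(9)=9,f(6)=6,f(3)=3,f(2)=2,f(1)=1 ⇒ 39
[q^20] f(1)=1,f(2)=2,f(4)=4,f(5)=5,f(10)=10,f(20)=20 ⇒ 42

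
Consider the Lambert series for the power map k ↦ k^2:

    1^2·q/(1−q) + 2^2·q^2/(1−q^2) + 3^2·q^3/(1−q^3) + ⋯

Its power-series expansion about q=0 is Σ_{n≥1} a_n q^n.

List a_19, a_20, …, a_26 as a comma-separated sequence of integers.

[q^19] f(1)=1,f(19)=361 ⇒ 362
n=20: 1·20 2·10 4·5 5·4 10·2 20·1  f→[1+4+16+25+100+400]=546
n=21: 21·1 7·3 3·7 1·21  f→[441+49+9+1]=500
d|22:{22,11,2,1}  Σf=484+121+4+1=610
n=23: 1·23 23·1  f→[1+529]=530
q^24  k|24↦f(k): 24:576 12:144 8:64 6:36 4:16 3:9 2:4 1:1  a_24=850
q^25  k|25↦f(k): 25:625 5:25 1:1  a_25=651
q^26  k|26↦f(k): 26:676 13:169 2:4 1:1  a_26=850

362, 546, 500, 610, 530, 850, 651, 850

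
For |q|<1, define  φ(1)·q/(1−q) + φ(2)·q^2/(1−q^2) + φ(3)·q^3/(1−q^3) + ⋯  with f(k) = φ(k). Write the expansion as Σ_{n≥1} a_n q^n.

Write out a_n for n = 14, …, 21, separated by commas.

[q^14] φ(1)=1,φ(2)=1,φ(7)=6,φ(14)=6 ⇒ 14
q^15  k|15↦φ(k): 1:1 3:2 5:4 15:8  a_15=15
n=16: 16·1 8·2 4·4 2·8 1·16  φ→[8+4+2+1+1]=16
q^17  k|17↦φ(k): 1:1 17:16  a_17=17
d|18:{1,2,3,6,9,18}  Σφ=1+1+2+2+6+6=18
[q^19] φ(1)=1,φ(19)=18 ⇒ 19
[q^20] φ(1)=1,φ(2)=1,φ(4)=2,φ(5)=4,φ(10)=4,φ(20)=8 ⇒ 20
[q^21] φ(21)=12,φ(7)=6,φ(3)=2,φ(1)=1 ⇒ 21

14, 15, 16, 17, 18, 19, 20, 21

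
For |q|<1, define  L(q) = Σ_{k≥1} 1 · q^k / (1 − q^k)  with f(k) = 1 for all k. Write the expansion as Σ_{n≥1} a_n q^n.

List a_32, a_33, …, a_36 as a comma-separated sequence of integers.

6, 4, 4, 4, 9

q^32  k|32↦f(k): 32:1 16:1 8:1 4:1 2:1 1:1  a_32=6
[q^33] f(33)=1,f(11)=1,f(3)=1,f(1)=1 ⇒ 4
[q^34] f(34)=1,f(17)=1,f(2)=1,f(1)=1 ⇒ 4
q^35  k|35↦f(k): 1:1 5:1 7:1 35:1  a_35=4
d|36:{36,18,12,9,6,4,3,2,1}  Σf=1+1+1+1+1+1+1+1+1=9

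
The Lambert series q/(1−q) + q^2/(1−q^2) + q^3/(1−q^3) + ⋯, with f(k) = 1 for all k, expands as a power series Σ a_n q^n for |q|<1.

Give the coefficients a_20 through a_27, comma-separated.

[q^20] f(1)=1,f(2)=1,f(4)=1,f(5)=1,f(10)=1,f(20)=1 ⇒ 6
q^21  k|21↦f(k): 21:1 7:1 3:1 1:1  a_21=4
d|22:{22,11,2,1}  Σf=1+1+1+1=4
d|23:{1,23}  Σf=1+1=2
[q^24] f(24)=1,f(12)=1,f(8)=1,f(6)=1,f(4)=1,f(3)=1,f(2)=1,f(1)=1 ⇒ 8
n=25: 1·25 5·5 25·1  f→[1+1+1]=3
n=26: 26·1 13·2 2·13 1·26  f→[1+1+1+1]=4
n=27: 1·27 3·9 9·3 27·1  f→[1+1+1+1]=4

6, 4, 4, 2, 8, 3, 4, 4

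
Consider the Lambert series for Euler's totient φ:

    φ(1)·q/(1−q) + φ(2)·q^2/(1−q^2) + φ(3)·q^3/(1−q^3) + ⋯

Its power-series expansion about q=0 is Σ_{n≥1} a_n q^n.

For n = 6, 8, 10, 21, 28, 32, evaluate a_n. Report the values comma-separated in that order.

d|6:{1,2,3,6}  Σφ=1+1+2+2=6
[q^8] φ(1)=1,φ(2)=1,φ(4)=2,φ(8)=4 ⇒ 8
q^10  k|10↦φ(k): 10:4 5:4 2:1 1:1  a_10=10
n=21: 21·1 7·3 3·7 1·21  φ→[12+6+2+1]=21
n=28: 1·28 2·14 4·7 7·4 14·2 28·1  φ→[1+1+2+6+6+12]=28
d|32:{32,16,8,4,2,1}  Σφ=16+8+4+2+1+1=32

6, 8, 10, 21, 28, 32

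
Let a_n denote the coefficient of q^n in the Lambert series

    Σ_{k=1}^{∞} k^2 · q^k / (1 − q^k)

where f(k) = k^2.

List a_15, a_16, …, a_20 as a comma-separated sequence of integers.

260, 341, 290, 455, 362, 546

n=15: 15·1 5·3 3·5 1·15  f→[225+25+9+1]=260
[q^16] f(16)=256,f(8)=64,f(4)=16,f(2)=4,f(1)=1 ⇒ 341
q^17  k|17↦f(k): 17:289 1:1  a_17=290
q^18  k|18↦f(k): 1:1 2:4 3:9 6:36 9:81 18:324  a_18=455
[q^19] f(1)=1,f(19)=361 ⇒ 362
d|20:{20,10,5,4,2,1}  Σf=400+100+25+16+4+1=546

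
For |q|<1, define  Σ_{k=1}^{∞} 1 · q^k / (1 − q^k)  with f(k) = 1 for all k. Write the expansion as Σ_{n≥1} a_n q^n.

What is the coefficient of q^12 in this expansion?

[q^12] f(1)=1,f(2)=1,f(3)=1,f(4)=1,f(6)=1,f(12)=1 ⇒ 6

a_12 = 6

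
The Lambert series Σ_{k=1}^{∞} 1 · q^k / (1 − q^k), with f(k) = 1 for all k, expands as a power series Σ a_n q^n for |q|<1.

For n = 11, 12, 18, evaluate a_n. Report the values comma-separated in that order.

2, 6, 6

q^11  k|11↦f(k): 1:1 11:1  a_11=2
[q^12] f(12)=1,f(6)=1,f(4)=1,f(3)=1,f(2)=1,f(1)=1 ⇒ 6
d|18:{18,9,6,3,2,1}  Σf=1+1+1+1+1+1=6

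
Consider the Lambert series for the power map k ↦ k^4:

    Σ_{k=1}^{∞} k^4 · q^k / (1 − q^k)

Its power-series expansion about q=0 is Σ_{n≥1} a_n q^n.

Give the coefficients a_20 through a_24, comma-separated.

d|20:{20,10,5,4,2,1}  Σf=160000+10000+625+256+16+1=170898
d|21:{1,3,7,21}  Σf=1+81+2401+194481=196964
d|22:{22,11,2,1}  Σf=234256+14641+16+1=248914
d|23:{23,1}  Σf=279841+1=279842
q^24  k|24↦f(k): 24:331776 12:20736 8:4096 6:1296 4:256 3:81 2:16 1:1  a_24=358258

170898, 196964, 248914, 279842, 358258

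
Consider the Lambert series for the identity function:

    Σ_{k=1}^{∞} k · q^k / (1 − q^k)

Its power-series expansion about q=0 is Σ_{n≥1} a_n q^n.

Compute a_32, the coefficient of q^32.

a_32 = 63

q^32  k|32↦f(k): 32:32 16:16 8:8 4:4 2:2 1:1  a_32=63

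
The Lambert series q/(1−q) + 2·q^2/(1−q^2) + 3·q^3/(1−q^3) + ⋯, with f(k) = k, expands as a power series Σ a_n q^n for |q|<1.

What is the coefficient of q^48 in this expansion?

n=48: 1·48 2·24 3·16 4·12 6·8 8·6 12·4 16·3 24·2 48·1  f→[1+2+3+4+6+8+12+16+24+48]=124

a_48 = 124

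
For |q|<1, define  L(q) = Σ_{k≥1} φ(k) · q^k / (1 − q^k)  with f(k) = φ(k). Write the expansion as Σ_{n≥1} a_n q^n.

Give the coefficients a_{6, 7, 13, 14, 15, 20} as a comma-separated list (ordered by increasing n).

d|6:{6,3,2,1}  Σφ=2+2+1+1=6
[q^7] φ(7)=6,φ(1)=1 ⇒ 7
d|13:{13,1}  Σφ=12+1=13
d|14:{14,7,2,1}  Σφ=6+6+1+1=14
d|15:{15,5,3,1}  Σφ=8+4+2+1=15
q^20  k|20↦φ(k): 1:1 2:1 4:2 5:4 10:4 20:8  a_20=20

6, 7, 13, 14, 15, 20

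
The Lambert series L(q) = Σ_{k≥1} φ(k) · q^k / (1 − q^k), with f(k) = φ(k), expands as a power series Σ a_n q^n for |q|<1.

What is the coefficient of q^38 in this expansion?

q^38  k|38↦φ(k): 1:1 2:1 19:18 38:18  a_38=38

a_38 = 38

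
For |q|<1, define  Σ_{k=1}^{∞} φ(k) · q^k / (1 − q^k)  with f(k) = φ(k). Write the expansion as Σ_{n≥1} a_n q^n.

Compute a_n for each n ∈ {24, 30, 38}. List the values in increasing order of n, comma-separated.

n=24: 1·24 2·12 3·8 4·6 6·4 8·3 12·2 24·1  φ→[1+1+2+2+2+4+4+8]=24
n=30: 1·30 2·15 3·10 5·6 6·5 10·3 15·2 30·1  φ→[1+1+2+4+2+4+8+8]=30
d|38:{38,19,2,1}  Σφ=18+18+1+1=38

24, 30, 38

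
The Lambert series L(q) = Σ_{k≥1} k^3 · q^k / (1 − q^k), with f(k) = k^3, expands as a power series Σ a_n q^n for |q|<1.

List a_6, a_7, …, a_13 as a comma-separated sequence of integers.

252, 344, 585, 757, 1134, 1332, 2044, 2198

n=6: 6·1 3·2 2·3 1·6  f→[216+27+8+1]=252
d|7:{7,1}  Σf=343+1=344
q^8  k|8↦f(k): 1:1 2:8 4:64 8:512  a_8=585
q^9  k|9↦f(k): 9:729 3:27 1:1  a_9=757
q^10  k|10↦f(k): 10:1000 5:125 2:8 1:1  a_10=1134
d|11:{1,11}  Σf=1+1331=1332
q^12  k|12↦f(k): 1:1 2:8 3:27 4:64 6:216 12:1728  a_12=2044
q^13  k|13↦f(k): 13:2197 1:1  a_13=2198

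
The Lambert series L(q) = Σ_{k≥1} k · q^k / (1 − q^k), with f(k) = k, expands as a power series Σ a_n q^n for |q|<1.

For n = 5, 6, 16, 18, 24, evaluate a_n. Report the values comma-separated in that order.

6, 12, 31, 39, 60

q^5  k|5↦f(k): 5:5 1:1  a_5=6
d|6:{1,2,3,6}  Σf=1+2+3+6=12
q^16  k|16↦f(k): 1:1 2:2 4:4 8:8 16:16  a_16=31
[q^18] f(18)=18,f(9)=9,f(6)=6,f(3)=3,f(2)=2,f(1)=1 ⇒ 39
n=24: 1·24 2·12 3·8 4·6 6·4 8·3 12·2 24·1  f→[1+2+3+4+6+8+12+24]=60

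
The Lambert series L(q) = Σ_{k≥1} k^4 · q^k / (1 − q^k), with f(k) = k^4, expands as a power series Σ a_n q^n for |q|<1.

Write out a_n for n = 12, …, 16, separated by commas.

22386, 28562, 40834, 51332, 69905

[q^12] f(12)=20736,f(6)=1296,f(4)=256,f(3)=81,f(2)=16,f(1)=1 ⇒ 22386
d|13:{1,13}  Σf=1+28561=28562
d|14:{1,2,7,14}  Σf=1+16+2401+38416=40834
[q^15] f(1)=1,f(3)=81,f(5)=625,f(15)=50625 ⇒ 51332
n=16: 16·1 8·2 4·4 2·8 1·16  f→[65536+4096+256+16+1]=69905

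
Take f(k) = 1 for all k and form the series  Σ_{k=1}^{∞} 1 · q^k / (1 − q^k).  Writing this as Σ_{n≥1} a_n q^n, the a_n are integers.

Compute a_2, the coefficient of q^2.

n=2: 1·2 2·1  f→[1+1]=2

a_2 = 2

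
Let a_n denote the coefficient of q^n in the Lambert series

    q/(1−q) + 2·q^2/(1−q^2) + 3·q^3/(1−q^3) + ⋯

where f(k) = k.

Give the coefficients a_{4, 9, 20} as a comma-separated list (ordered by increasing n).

7, 13, 42

d|4:{1,2,4}  Σf=1+2+4=7
d|9:{9,3,1}  Σf=9+3+1=13
d|20:{1,2,4,5,10,20}  Σf=1+2+4+5+10+20=42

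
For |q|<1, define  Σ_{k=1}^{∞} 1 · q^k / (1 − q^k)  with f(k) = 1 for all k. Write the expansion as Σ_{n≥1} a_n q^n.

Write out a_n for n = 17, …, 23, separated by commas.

2, 6, 2, 6, 4, 4, 2

q^17  k|17↦f(k): 17:1 1:1  a_17=2
q^18  k|18↦f(k): 1:1 2:1 3:1 6:1 9:1 18:1  a_18=6
[q^19] f(1)=1,f(19)=1 ⇒ 2
n=20: 1·20 2·10 4·5 5·4 10·2 20·1  f→[1+1+1+1+1+1]=6
n=21: 1·21 3·7 7·3 21·1  f→[1+1+1+1]=4
q^22  k|22↦f(k): 1:1 2:1 11:1 22:1  a_22=4
[q^23] f(1)=1,f(23)=1 ⇒ 2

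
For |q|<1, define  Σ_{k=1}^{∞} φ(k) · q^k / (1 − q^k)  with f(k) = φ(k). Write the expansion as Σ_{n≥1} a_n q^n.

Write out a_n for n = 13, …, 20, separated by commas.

n=13: 13·1 1·13  φ→[12+1]=13
n=14: 14·1 7·2 2·7 1·14  φ→[6+6+1+1]=14
q^15  k|15↦φ(k): 15:8 5:4 3:2 1:1  a_15=15
n=16: 1·16 2·8 4·4 8·2 16·1  φ→[1+1+2+4+8]=16
[q^17] φ(1)=1,φ(17)=16 ⇒ 17
d|18:{1,2,3,6,9,18}  Σφ=1+1+2+2+6+6=18
[q^19] φ(19)=18,φ(1)=1 ⇒ 19
[q^20] φ(1)=1,φ(2)=1,φ(4)=2,φ(5)=4,φ(10)=4,φ(20)=8 ⇒ 20

13, 14, 15, 16, 17, 18, 19, 20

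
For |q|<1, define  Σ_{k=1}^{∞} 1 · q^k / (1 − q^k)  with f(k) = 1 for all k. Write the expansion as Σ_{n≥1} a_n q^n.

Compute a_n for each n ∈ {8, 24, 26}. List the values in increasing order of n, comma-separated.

4, 8, 4

d|8:{1,2,4,8}  Σf=1+1+1+1=4
n=24: 1·24 2·12 3·8 4·6 6·4 8·3 12·2 24·1  f→[1+1+1+1+1+1+1+1]=8
d|26:{26,13,2,1}  Σf=1+1+1+1=4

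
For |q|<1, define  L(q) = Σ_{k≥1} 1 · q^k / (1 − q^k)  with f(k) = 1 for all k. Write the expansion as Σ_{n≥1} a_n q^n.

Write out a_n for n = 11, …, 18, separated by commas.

2, 6, 2, 4, 4, 5, 2, 6

d|11:{1,11}  Σf=1+1=2
n=12: 12·1 6·2 4·3 3·4 2·6 1·12  f→[1+1+1+1+1+1]=6
[q^13] f(1)=1,f(13)=1 ⇒ 2
q^14  k|14↦f(k): 1:1 2:1 7:1 14:1  a_14=4
[q^15] f(1)=1,f(3)=1,f(5)=1,f(15)=1 ⇒ 4
q^16  k|16↦f(k): 16:1 8:1 4:1 2:1 1:1  a_16=5
d|17:{1,17}  Σf=1+1=2
n=18: 1·18 2·9 3·6 6·3 9·2 18·1  f→[1+1+1+1+1+1]=6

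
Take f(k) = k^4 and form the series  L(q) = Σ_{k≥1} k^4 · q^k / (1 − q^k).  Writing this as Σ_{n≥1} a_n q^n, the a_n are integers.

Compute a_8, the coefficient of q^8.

a_8 = 4369

[q^8] f(8)=4096,f(4)=256,f(2)=16,f(1)=1 ⇒ 4369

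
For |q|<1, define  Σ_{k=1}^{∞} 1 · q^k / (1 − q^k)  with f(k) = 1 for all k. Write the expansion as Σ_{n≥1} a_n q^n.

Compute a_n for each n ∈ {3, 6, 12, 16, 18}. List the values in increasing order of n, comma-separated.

d|3:{1,3}  Σf=1+1=2
q^6  k|6↦f(k): 1:1 2:1 3:1 6:1  a_6=4
q^12  k|12↦f(k): 1:1 2:1 3:1 4:1 6:1 12:1  a_12=6
n=16: 1·16 2·8 4·4 8·2 16·1  f→[1+1+1+1+1]=5
[q^18] f(1)=1,f(2)=1,f(3)=1,f(6)=1,f(9)=1,f(18)=1 ⇒ 6

2, 4, 6, 5, 6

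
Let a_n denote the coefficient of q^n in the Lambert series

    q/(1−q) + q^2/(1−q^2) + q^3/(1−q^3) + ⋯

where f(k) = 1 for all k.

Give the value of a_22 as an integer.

a_22 = 4

n=22: 22·1 11·2 2·11 1·22  f→[1+1+1+1]=4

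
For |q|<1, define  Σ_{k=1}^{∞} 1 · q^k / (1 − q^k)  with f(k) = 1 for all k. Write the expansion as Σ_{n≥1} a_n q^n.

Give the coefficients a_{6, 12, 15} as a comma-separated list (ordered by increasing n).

4, 6, 4

d|6:{6,3,2,1}  Σf=1+1+1+1=4
d|12:{12,6,4,3,2,1}  Σf=1+1+1+1+1+1=6
q^15  k|15↦f(k): 1:1 3:1 5:1 15:1  a_15=4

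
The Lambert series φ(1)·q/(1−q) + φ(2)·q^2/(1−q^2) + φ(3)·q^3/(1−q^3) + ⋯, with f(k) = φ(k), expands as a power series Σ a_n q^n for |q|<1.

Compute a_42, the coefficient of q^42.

q^42  k|42↦φ(k): 42:12 21:12 14:6 7:6 6:2 3:2 2:1 1:1  a_42=42

a_42 = 42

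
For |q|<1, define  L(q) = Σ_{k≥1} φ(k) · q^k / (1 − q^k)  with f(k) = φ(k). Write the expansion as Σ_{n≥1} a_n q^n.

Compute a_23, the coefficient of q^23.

[q^23] φ(1)=1,φ(23)=22 ⇒ 23

a_23 = 23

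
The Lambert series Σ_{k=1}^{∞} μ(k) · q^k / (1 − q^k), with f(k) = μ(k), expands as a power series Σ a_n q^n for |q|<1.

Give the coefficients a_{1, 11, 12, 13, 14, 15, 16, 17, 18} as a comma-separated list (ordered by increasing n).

1, 0, 0, 0, 0, 0, 0, 0, 0

[q^1] μ(1)=1 ⇒ 1
[q^11] μ(1)=1,μ(11)=-1 ⇒ 0
n=12: 1·12 2·6 3·4 4·3 6·2 12·1  μ→[1+(-1)+(-1)+0+1+0]=0
n=13: 1·13 13·1  μ→[1+(-1)]=0
q^14  k|14↦μ(k): 14:1 7:-1 2:-1 1:1  a_14=0
d|15:{1,3,5,15}  Σμ=1+(-1)+(-1)+1=0
[q^16] μ(1)=1,μ(2)=-1,μ(4)=0,μ(8)=0,μ(16)=0 ⇒ 0
q^17  k|17↦μ(k): 17:-1 1:1  a_17=0
d|18:{1,2,3,6,9,18}  Σμ=1+(-1)+(-1)+1+0+0=0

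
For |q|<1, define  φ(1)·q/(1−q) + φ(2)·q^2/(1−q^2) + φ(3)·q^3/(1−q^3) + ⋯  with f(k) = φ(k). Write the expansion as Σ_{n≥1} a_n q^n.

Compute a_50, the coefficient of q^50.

d|50:{50,25,10,5,2,1}  Σφ=20+20+4+4+1+1=50

a_50 = 50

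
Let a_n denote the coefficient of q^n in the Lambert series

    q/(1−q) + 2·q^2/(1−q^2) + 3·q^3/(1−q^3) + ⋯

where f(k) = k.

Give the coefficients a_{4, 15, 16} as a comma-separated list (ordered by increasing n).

n=4: 1·4 2·2 4·1  f→[1+2+4]=7
n=15: 15·1 5·3 3·5 1·15  f→[15+5+3+1]=24
n=16: 1·16 2·8 4·4 8·2 16·1  f→[1+2+4+8+16]=31

7, 24, 31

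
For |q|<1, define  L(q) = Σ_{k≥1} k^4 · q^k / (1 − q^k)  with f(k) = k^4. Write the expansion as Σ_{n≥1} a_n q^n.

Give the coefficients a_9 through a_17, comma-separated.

q^9  k|9↦f(k): 1:1 3:81 9:6561  a_9=6643
n=10: 1·10 2·5 5·2 10·1  f→[1+16+625+10000]=10642
d|11:{1,11}  Σf=1+14641=14642
n=12: 12·1 6·2 4·3 3·4 2·6 1·12  f→[20736+1296+256+81+16+1]=22386
n=13: 13·1 1·13  f→[28561+1]=28562
q^14  k|14↦f(k): 1:1 2:16 7:2401 14:38416  a_14=40834
[q^15] f(1)=1,f(3)=81,f(5)=625,f(15)=50625 ⇒ 51332
n=16: 1·16 2·8 4·4 8·2 16·1  f→[1+16+256+4096+65536]=69905
[q^17] f(17)=83521,f(1)=1 ⇒ 83522

6643, 10642, 14642, 22386, 28562, 40834, 51332, 69905, 83522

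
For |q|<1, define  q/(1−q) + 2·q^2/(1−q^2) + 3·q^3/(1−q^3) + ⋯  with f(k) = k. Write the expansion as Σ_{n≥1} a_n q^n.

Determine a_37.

n=37: 37·1 1·37  f→[37+1]=38

a_37 = 38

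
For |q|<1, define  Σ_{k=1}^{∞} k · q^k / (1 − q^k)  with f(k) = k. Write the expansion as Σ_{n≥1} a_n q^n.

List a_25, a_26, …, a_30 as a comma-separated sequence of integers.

q^25  k|25↦f(k): 1:1 5:5 25:25  a_25=31
n=26: 1·26 2·13 13·2 26·1  f→[1+2+13+26]=42
n=27: 1·27 3·9 9·3 27·1  f→[1+3+9+27]=40
d|28:{1,2,4,7,14,28}  Σf=1+2+4+7+14+28=56
q^29  k|29↦f(k): 29:29 1:1  a_29=30
q^30  k|30↦f(k): 30:30 15:15 10:10 6:6 5:5 3:3 2:2 1:1  a_30=72

31, 42, 40, 56, 30, 72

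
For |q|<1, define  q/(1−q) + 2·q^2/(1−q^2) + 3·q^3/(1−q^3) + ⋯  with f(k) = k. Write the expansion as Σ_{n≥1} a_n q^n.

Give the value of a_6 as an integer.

a_6 = 12

[q^6] f(1)=1,f(2)=2,f(3)=3,f(6)=6 ⇒ 12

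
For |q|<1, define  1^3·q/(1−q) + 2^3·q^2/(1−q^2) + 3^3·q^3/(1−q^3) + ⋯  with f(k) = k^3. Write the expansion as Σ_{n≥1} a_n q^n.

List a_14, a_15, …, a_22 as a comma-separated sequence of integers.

3096, 3528, 4681, 4914, 6813, 6860, 9198, 9632, 11988

d|14:{1,2,7,14}  Σf=1+8+343+2744=3096
d|15:{15,5,3,1}  Σf=3375+125+27+1=3528
q^16  k|16↦f(k): 1:1 2:8 4:64 8:512 16:4096  a_16=4681
n=17: 1·17 17·1  f→[1+4913]=4914
q^18  k|18↦f(k): 1:1 2:8 3:27 6:216 9:729 18:5832  a_18=6813
q^19  k|19↦f(k): 1:1 19:6859  a_19=6860
[q^20] f(1)=1,f(2)=8,f(4)=64,f(5)=125,f(10)=1000,f(20)=8000 ⇒ 9198
n=21: 1·21 3·7 7·3 21·1  f→[1+27+343+9261]=9632
d|22:{22,11,2,1}  Σf=10648+1331+8+1=11988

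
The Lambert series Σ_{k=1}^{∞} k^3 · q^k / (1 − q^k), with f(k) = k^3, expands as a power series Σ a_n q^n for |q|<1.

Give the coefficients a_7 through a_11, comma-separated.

344, 585, 757, 1134, 1332

n=7: 7·1 1·7  f→[343+1]=344
d|8:{8,4,2,1}  Σf=512+64+8+1=585
q^9  k|9↦f(k): 9:729 3:27 1:1  a_9=757
[q^10] f(1)=1,f(2)=8,f(5)=125,f(10)=1000 ⇒ 1134
q^11  k|11↦f(k): 11:1331 1:1  a_11=1332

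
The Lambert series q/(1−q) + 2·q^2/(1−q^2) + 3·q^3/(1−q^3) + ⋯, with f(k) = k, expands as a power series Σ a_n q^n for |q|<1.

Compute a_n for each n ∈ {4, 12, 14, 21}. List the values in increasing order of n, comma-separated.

n=4: 1·4 2·2 4·1  f→[1+2+4]=7
d|12:{12,6,4,3,2,1}  Σf=12+6+4+3+2+1=28
q^14  k|14↦f(k): 14:14 7:7 2:2 1:1  a_14=24
d|21:{21,7,3,1}  Σf=21+7+3+1=32

7, 28, 24, 32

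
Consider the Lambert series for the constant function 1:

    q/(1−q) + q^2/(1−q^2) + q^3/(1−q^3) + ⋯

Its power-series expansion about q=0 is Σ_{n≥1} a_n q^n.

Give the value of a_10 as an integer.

n=10: 1·10 2·5 5·2 10·1  f→[1+1+1+1]=4

a_10 = 4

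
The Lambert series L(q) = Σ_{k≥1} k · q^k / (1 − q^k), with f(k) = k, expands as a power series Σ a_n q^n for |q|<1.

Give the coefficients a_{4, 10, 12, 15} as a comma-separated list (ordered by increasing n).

d|4:{1,2,4}  Σf=1+2+4=7
d|10:{1,2,5,10}  Σf=1+2+5+10=18
n=12: 12·1 6·2 4·3 3·4 2·6 1·12  f→[12+6+4+3+2+1]=28
n=15: 15·1 5·3 3·5 1·15  f→[15+5+3+1]=24

7, 18, 28, 24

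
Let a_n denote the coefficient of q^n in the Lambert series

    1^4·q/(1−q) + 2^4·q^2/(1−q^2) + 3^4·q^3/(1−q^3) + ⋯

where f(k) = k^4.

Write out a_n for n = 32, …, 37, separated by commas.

1118481, 1200644, 1419874, 1503652, 1813539, 1874162

d|32:{1,2,4,8,16,32}  Σf=1+16+256+4096+65536+1048576=1118481
[q^33] f(33)=1185921,f(11)=14641,f(3)=81,f(1)=1 ⇒ 1200644
q^34  k|34↦f(k): 1:1 2:16 17:83521 34:1336336  a_34=1419874
n=35: 1·35 5·7 7·5 35·1  f→[1+625+2401+1500625]=1503652
d|36:{1,2,3,4,6,9,12,18,36}  Σf=1+16+81+256+1296+6561+20736+104976+1679616=1813539
d|37:{37,1}  Σf=1874161+1=1874162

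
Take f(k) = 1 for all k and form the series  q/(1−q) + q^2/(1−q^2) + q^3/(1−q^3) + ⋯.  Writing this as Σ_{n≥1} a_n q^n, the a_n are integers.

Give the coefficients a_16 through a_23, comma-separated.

n=16: 16·1 8·2 4·4 2·8 1·16  f→[1+1+1+1+1]=5
n=17: 17·1 1·17  f→[1+1]=2
d|18:{18,9,6,3,2,1}  Σf=1+1+1+1+1+1=6
[q^19] f(1)=1,f(19)=1 ⇒ 2
d|20:{1,2,4,5,10,20}  Σf=1+1+1+1+1+1=6
q^21  k|21↦f(k): 21:1 7:1 3:1 1:1  a_21=4
d|22:{1,2,11,22}  Σf=1+1+1+1=4
d|23:{23,1}  Σf=1+1=2

5, 2, 6, 2, 6, 4, 4, 2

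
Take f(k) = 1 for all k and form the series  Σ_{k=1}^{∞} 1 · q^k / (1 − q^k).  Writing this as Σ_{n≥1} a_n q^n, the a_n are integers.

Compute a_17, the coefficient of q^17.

a_17 = 2

n=17: 17·1 1·17  f→[1+1]=2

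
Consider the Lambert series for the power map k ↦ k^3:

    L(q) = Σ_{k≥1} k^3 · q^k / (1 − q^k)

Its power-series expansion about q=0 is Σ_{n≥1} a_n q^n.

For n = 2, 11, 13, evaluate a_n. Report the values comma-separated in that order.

[q^2] f(1)=1,f(2)=8 ⇒ 9
[q^11] f(1)=1,f(11)=1331 ⇒ 1332
[q^13] f(13)=2197,f(1)=1 ⇒ 2198

9, 1332, 2198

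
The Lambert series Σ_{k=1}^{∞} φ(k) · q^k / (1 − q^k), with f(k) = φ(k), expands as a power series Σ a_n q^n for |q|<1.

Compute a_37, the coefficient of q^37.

n=37: 1·37 37·1  φ→[1+36]=37

a_37 = 37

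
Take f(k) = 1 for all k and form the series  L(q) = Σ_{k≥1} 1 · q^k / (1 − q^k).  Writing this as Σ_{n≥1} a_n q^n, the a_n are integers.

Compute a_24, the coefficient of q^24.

a_24 = 8

q^24  k|24↦f(k): 24:1 12:1 8:1 6:1 4:1 3:1 2:1 1:1  a_24=8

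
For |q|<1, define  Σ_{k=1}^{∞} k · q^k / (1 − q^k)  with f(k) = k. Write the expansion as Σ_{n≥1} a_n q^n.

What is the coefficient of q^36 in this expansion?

a_36 = 91

d|36:{1,2,3,4,6,9,12,18,36}  Σf=1+2+3+4+6+9+12+18+36=91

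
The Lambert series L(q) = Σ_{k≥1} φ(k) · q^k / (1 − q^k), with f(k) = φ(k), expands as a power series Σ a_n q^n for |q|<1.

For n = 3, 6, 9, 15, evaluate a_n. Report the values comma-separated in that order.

d|3:{3,1}  Σφ=2+1=3
d|6:{6,3,2,1}  Σφ=2+2+1+1=6
n=9: 1·9 3·3 9·1  φ→[1+2+6]=9
d|15:{1,3,5,15}  Σφ=1+2+4+8=15

3, 6, 9, 15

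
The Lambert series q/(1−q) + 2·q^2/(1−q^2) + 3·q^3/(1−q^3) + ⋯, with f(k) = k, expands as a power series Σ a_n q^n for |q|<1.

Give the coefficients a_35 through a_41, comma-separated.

n=35: 35·1 7·5 5·7 1·35  f→[35+7+5+1]=48
q^36  k|36↦f(k): 1:1 2:2 3:3 4:4 6:6 9:9 12:12 18:18 36:36  a_36=91
n=37: 37·1 1·37  f→[37+1]=38
q^38  k|38↦f(k): 1:1 2:2 19:19 38:38  a_38=60
d|39:{1,3,13,39}  Σf=1+3+13+39=56
d|40:{40,20,10,8,5,4,2,1}  Σf=40+20+10+8+5+4+2+1=90
q^41  k|41↦f(k): 41:41 1:1  a_41=42

48, 91, 38, 60, 56, 90, 42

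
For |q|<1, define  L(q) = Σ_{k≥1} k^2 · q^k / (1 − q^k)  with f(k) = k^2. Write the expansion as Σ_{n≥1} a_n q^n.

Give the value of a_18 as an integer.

[q^18] f(1)=1,f(2)=4,f(3)=9,f(6)=36,f(9)=81,f(18)=324 ⇒ 455

a_18 = 455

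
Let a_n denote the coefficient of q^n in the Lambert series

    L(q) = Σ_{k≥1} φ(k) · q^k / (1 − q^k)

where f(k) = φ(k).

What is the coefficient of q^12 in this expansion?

q^12  k|12↦φ(k): 1:1 2:1 3:2 4:2 6:2 12:4  a_12=12

a_12 = 12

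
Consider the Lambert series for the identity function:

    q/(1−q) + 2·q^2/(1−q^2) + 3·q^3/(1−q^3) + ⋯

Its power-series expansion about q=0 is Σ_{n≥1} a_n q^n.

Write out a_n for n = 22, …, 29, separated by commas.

d|22:{22,11,2,1}  Σf=22+11+2+1=36
[q^23] f(1)=1,f(23)=23 ⇒ 24
n=24: 1·24 2·12 3·8 4·6 6·4 8·3 12·2 24·1  f→[1+2+3+4+6+8+12+24]=60
[q^25] f(25)=25,f(5)=5,f(1)=1 ⇒ 31
[q^26] f(1)=1,f(2)=2,f(13)=13,f(26)=26 ⇒ 42
d|27:{1,3,9,27}  Σf=1+3+9+27=40
d|28:{1,2,4,7,14,28}  Σf=1+2+4+7+14+28=56
[q^29] f(29)=29,f(1)=1 ⇒ 30

36, 24, 60, 31, 42, 40, 56, 30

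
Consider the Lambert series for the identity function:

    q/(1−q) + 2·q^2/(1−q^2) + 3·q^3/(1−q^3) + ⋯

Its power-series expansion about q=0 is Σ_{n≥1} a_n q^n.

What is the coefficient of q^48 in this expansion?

[q^48] f(48)=48,f(24)=24,f(16)=16,f(12)=12,f(8)=8,f(6)=6,f(4)=4,f(3)=3,f(2)=2,f(1)=1 ⇒ 124

a_48 = 124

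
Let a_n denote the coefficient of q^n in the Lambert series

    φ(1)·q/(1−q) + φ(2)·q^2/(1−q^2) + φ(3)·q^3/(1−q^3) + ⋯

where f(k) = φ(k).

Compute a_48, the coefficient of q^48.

q^48  k|48↦φ(k): 48:16 24:8 16:8 12:4 8:4 6:2 4:2 3:2 2:1 1:1  a_48=48

a_48 = 48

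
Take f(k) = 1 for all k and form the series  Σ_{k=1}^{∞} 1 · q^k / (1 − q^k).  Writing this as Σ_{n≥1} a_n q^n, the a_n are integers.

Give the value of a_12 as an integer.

d|12:{1,2,3,4,6,12}  Σf=1+1+1+1+1+1=6

a_12 = 6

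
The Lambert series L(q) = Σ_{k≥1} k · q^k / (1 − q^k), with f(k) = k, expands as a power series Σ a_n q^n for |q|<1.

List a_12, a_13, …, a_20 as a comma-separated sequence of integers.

28, 14, 24, 24, 31, 18, 39, 20, 42

[q^12] f(12)=12,f(6)=6,f(4)=4,f(3)=3,f(2)=2,f(1)=1 ⇒ 28
[q^13] f(1)=1,f(13)=13 ⇒ 14
n=14: 14·1 7·2 2·7 1·14  f→[14+7+2+1]=24
q^15  k|15↦f(k): 15:15 5:5 3:3 1:1  a_15=24
[q^16] f(1)=1,f(2)=2,f(4)=4,f(8)=8,f(16)=16 ⇒ 31
n=17: 1·17 17·1  f→[1+17]=18
[q^18] f(1)=1,f(2)=2,f(3)=3,f(6)=6,f(9)=9,f(18)=18 ⇒ 39
[q^19] f(19)=19,f(1)=1 ⇒ 20
q^20  k|20↦f(k): 20:20 10:10 5:5 4:4 2:2 1:1  a_20=42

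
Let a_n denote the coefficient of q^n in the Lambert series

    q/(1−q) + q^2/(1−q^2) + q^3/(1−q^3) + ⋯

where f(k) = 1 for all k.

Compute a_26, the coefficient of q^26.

a_26 = 4

[q^26] f(26)=1,f(13)=1,f(2)=1,f(1)=1 ⇒ 4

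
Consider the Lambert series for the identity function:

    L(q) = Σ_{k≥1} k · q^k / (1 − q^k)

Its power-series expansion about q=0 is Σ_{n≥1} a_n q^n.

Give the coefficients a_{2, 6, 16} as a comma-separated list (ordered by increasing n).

q^2  k|2↦f(k): 1:1 2:2  a_2=3
n=6: 6·1 3·2 2·3 1·6  f→[6+3+2+1]=12
n=16: 1·16 2·8 4·4 8·2 16·1  f→[1+2+4+8+16]=31

3, 12, 31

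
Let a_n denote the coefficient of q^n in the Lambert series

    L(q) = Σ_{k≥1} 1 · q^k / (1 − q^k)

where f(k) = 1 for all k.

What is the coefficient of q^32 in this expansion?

[q^32] f(1)=1,f(2)=1,f(4)=1,f(8)=1,f(16)=1,f(32)=1 ⇒ 6

a_32 = 6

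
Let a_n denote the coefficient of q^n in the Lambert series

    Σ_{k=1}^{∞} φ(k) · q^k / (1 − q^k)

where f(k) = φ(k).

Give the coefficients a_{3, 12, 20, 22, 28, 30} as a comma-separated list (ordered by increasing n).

d|3:{1,3}  Σφ=1+2=3
q^12  k|12↦φ(k): 12:4 6:2 4:2 3:2 2:1 1:1  a_12=12
[q^20] φ(20)=8,φ(10)=4,φ(5)=4,φ(4)=2,φ(2)=1,φ(1)=1 ⇒ 20
n=22: 22·1 11·2 2·11 1·22  φ→[10+10+1+1]=22
n=28: 1·28 2·14 4·7 7·4 14·2 28·1  φ→[1+1+2+6+6+12]=28
[q^30] φ(1)=1,φ(2)=1,φ(3)=2,φ(5)=4,φ(6)=2,φ(10)=4,φ(15)=8,φ(30)=8 ⇒ 30

3, 12, 20, 22, 28, 30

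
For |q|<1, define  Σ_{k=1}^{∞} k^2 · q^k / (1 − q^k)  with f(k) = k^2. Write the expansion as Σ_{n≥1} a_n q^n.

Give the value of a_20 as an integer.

a_20 = 546

d|20:{1,2,4,5,10,20}  Σf=1+4+16+25+100+400=546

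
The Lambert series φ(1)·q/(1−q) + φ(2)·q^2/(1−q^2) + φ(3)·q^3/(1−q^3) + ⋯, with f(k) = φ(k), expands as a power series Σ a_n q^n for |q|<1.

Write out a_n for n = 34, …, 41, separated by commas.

q^34  k|34↦φ(k): 1:1 2:1 17:16 34:16  a_34=34
d|35:{35,7,5,1}  Σφ=24+6+4+1=35
q^36  k|36↦φ(k): 36:12 18:6 12:4 9:6 6:2 4:2 3:2 2:1 1:1  a_36=36
[q^37] φ(1)=1,φ(37)=36 ⇒ 37
n=38: 38·1 19·2 2·19 1·38  φ→[18+18+1+1]=38
d|39:{1,3,13,39}  Σφ=1+2+12+24=39
q^40  k|40↦φ(k): 40:16 20:8 10:4 8:4 5:4 4:2 2:1 1:1  a_40=40
q^41  k|41↦φ(k): 41:40 1:1  a_41=41

34, 35, 36, 37, 38, 39, 40, 41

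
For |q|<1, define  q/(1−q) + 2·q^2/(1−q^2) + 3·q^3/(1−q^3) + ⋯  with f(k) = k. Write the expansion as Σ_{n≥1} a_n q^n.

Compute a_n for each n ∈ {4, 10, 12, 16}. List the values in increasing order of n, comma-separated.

q^4  k|4↦f(k): 1:1 2:2 4:4  a_4=7
q^10  k|10↦f(k): 10:10 5:5 2:2 1:1  a_10=18
[q^12] f(12)=12,f(6)=6,f(4)=4,f(3)=3,f(2)=2,f(1)=1 ⇒ 28
[q^16] f(1)=1,f(2)=2,f(4)=4,f(8)=8,f(16)=16 ⇒ 31

7, 18, 28, 31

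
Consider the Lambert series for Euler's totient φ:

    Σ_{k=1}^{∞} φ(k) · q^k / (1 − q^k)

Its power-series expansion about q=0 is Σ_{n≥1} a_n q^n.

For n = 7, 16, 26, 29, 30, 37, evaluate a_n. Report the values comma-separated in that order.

[q^7] φ(7)=6,φ(1)=1 ⇒ 7
[q^16] φ(16)=8,φ(8)=4,φ(4)=2,φ(2)=1,φ(1)=1 ⇒ 16
[q^26] φ(1)=1,φ(2)=1,φ(13)=12,φ(26)=12 ⇒ 26
d|29:{1,29}  Σφ=1+28=29
q^30  k|30↦φ(k): 1:1 2:1 3:2 5:4 6:2 10:4 15:8 30:8  a_30=30
[q^37] φ(1)=1,φ(37)=36 ⇒ 37

7, 16, 26, 29, 30, 37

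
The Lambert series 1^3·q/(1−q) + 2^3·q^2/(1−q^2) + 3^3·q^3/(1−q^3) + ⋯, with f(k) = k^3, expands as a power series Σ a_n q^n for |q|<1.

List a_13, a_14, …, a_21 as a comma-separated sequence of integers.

2198, 3096, 3528, 4681, 4914, 6813, 6860, 9198, 9632

q^13  k|13↦f(k): 1:1 13:2197  a_13=2198
d|14:{14,7,2,1}  Σf=2744+343+8+1=3096
d|15:{1,3,5,15}  Σf=1+27+125+3375=3528
n=16: 16·1 8·2 4·4 2·8 1·16  f→[4096+512+64+8+1]=4681
q^17  k|17↦f(k): 17:4913 1:1  a_17=4914
n=18: 18·1 9·2 6·3 3·6 2·9 1·18  f→[5832+729+216+27+8+1]=6813
n=19: 1·19 19·1  f→[1+6859]=6860
[q^20] f(1)=1,f(2)=8,f(4)=64,f(5)=125,f(10)=1000,f(20)=8000 ⇒ 9198
n=21: 21·1 7·3 3·7 1·21  f→[9261+343+27+1]=9632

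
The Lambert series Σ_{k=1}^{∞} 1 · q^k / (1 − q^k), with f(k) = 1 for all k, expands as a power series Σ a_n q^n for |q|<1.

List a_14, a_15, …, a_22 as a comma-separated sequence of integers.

4, 4, 5, 2, 6, 2, 6, 4, 4

d|14:{1,2,7,14}  Σf=1+1+1+1=4
d|15:{15,5,3,1}  Σf=1+1+1+1=4
q^16  k|16↦f(k): 1:1 2:1 4:1 8:1 16:1  a_16=5
d|17:{1,17}  Σf=1+1=2
q^18  k|18↦f(k): 1:1 2:1 3:1 6:1 9:1 18:1  a_18=6
[q^19] f(19)=1,f(1)=1 ⇒ 2
q^20  k|20↦f(k): 20:1 10:1 5:1 4:1 2:1 1:1  a_20=6
[q^21] f(21)=1,f(7)=1,f(3)=1,f(1)=1 ⇒ 4
d|22:{22,11,2,1}  Σf=1+1+1+1=4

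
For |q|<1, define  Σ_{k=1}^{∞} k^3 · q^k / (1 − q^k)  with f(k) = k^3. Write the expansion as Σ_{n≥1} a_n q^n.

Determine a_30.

a_30 = 31752

n=30: 30·1 15·2 10·3 6·5 5·6 3·10 2·15 1·30  f→[27000+3375+1000+216+125+27+8+1]=31752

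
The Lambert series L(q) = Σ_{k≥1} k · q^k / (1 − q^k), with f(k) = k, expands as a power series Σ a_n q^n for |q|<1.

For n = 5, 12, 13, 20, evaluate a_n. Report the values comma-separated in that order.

6, 28, 14, 42

d|5:{5,1}  Σf=5+1=6
n=12: 12·1 6·2 4·3 3·4 2·6 1·12  f→[12+6+4+3+2+1]=28
n=13: 1·13 13·1  f→[1+13]=14
q^20  k|20↦f(k): 1:1 2:2 4:4 5:5 10:10 20:20  a_20=42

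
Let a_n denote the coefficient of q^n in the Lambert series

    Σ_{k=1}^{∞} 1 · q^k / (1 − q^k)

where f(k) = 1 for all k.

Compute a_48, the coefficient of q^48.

n=48: 1·48 2·24 3·16 4·12 6·8 8·6 12·4 16·3 24·2 48·1  f→[1+1+1+1+1+1+1+1+1+1]=10

a_48 = 10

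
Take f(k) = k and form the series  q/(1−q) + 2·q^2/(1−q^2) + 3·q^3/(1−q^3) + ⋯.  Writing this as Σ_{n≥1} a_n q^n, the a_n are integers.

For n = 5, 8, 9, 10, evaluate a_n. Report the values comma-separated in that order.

6, 15, 13, 18

q^5  k|5↦f(k): 5:5 1:1  a_5=6
q^8  k|8↦f(k): 1:1 2:2 4:4 8:8  a_8=15
d|9:{1,3,9}  Σf=1+3+9=13
[q^10] f(10)=10,f(5)=5,f(2)=2,f(1)=1 ⇒ 18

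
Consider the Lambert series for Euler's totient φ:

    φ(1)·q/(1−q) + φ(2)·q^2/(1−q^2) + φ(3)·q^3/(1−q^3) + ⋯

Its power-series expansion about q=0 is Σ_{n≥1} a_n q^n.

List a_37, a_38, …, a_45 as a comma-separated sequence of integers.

q^37  k|37↦φ(k): 37:36 1:1  a_37=37
d|38:{1,2,19,38}  Σφ=1+1+18+18=38
[q^39] φ(39)=24,φ(13)=12,φ(3)=2,φ(1)=1 ⇒ 39
n=40: 1·40 2·20 4·10 5·8 8·5 10·4 20·2 40·1  φ→[1+1+2+4+4+4+8+16]=40
n=41: 41·1 1·41  φ→[40+1]=41
[q^42] φ(42)=12,φ(21)=12,φ(14)=6,φ(7)=6,φ(6)=2,φ(3)=2,φ(2)=1,φ(1)=1 ⇒ 42
d|43:{1,43}  Σφ=1+42=43
d|44:{1,2,4,11,22,44}  Σφ=1+1+2+10+10+20=44
[q^45] φ(45)=24,φ(15)=8,φ(9)=6,φ(5)=4,φ(3)=2,φ(1)=1 ⇒ 45

37, 38, 39, 40, 41, 42, 43, 44, 45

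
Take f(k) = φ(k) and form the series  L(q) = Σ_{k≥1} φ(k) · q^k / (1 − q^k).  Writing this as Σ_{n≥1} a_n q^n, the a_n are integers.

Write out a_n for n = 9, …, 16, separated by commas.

d|9:{9,3,1}  Σφ=6+2+1=9
d|10:{1,2,5,10}  Σφ=1+1+4+4=10
n=11: 1·11 11·1  φ→[1+10]=11
[q^12] φ(12)=4,φ(6)=2,φ(4)=2,φ(3)=2,φ(2)=1,φ(1)=1 ⇒ 12
n=13: 13·1 1·13  φ→[12+1]=13
q^14  k|14↦φ(k): 1:1 2:1 7:6 14:6  a_14=14
q^15  k|15↦φ(k): 1:1 3:2 5:4 15:8  a_15=15
[q^16] φ(1)=1,φ(2)=1,φ(4)=2,φ(8)=4,φ(16)=8 ⇒ 16

9, 10, 11, 12, 13, 14, 15, 16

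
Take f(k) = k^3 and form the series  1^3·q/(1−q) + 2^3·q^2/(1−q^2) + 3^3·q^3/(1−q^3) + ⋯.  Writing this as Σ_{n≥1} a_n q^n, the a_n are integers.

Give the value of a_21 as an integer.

a_21 = 9632

q^21  k|21↦f(k): 21:9261 7:343 3:27 1:1  a_21=9632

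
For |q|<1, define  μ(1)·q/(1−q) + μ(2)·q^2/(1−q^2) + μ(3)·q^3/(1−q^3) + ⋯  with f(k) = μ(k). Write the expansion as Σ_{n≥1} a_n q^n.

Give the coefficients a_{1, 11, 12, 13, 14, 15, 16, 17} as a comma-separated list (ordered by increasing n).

n=1: 1·1  μ→[1]=1
d|11:{1,11}  Σμ=1+(-1)=0
q^12  k|12↦μ(k): 1:1 2:-1 3:-1 4:0 6:1 12:0  a_12=0
[q^13] μ(13)=-1,μ(1)=1 ⇒ 0
[q^14] μ(14)=1,μ(7)=-1,μ(2)=-1,μ(1)=1 ⇒ 0
q^15  k|15↦μ(k): 1:1 3:-1 5:-1 15:1  a_15=0
q^16  k|16↦μ(k): 1:1 2:-1 4:0 8:0 16:0  a_16=0
d|17:{1,17}  Σμ=1+(-1)=0

1, 0, 0, 0, 0, 0, 0, 0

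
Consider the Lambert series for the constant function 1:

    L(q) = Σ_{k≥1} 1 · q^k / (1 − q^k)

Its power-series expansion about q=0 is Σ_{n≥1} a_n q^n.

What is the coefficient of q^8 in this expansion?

q^8  k|8↦f(k): 8:1 4:1 2:1 1:1  a_8=4

a_8 = 4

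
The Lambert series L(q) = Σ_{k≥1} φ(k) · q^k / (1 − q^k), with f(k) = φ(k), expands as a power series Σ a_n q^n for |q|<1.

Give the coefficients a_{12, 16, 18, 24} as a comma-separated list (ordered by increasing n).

n=12: 1·12 2·6 3·4 4·3 6·2 12·1  φ→[1+1+2+2+2+4]=12
d|16:{1,2,4,8,16}  Σφ=1+1+2+4+8=16
q^18  k|18↦φ(k): 1:1 2:1 3:2 6:2 9:6 18:6  a_18=18
[q^24] φ(24)=8,φ(12)=4,φ(8)=4,φ(6)=2,φ(4)=2,φ(3)=2,φ(2)=1,φ(1)=1 ⇒ 24

12, 16, 18, 24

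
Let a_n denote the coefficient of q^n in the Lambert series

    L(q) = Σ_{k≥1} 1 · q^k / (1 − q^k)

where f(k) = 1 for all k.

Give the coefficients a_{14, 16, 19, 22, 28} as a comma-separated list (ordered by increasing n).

4, 5, 2, 4, 6

n=14: 14·1 7·2 2·7 1·14  f→[1+1+1+1]=4
n=16: 16·1 8·2 4·4 2·8 1·16  f→[1+1+1+1+1]=5
n=19: 19·1 1·19  f→[1+1]=2
q^22  k|22↦f(k): 1:1 2:1 11:1 22:1  a_22=4
q^28  k|28↦f(k): 28:1 14:1 7:1 4:1 2:1 1:1  a_28=6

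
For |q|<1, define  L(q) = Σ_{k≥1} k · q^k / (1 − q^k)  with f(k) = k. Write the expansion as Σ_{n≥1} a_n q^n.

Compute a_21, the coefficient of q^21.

a_21 = 32

n=21: 1·21 3·7 7·3 21·1  f→[1+3+7+21]=32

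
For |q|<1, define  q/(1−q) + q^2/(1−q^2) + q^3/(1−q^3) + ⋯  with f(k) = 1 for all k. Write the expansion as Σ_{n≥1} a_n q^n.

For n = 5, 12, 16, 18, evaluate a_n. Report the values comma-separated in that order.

2, 6, 5, 6

n=5: 5·1 1·5  f→[1+1]=2
d|12:{12,6,4,3,2,1}  Σf=1+1+1+1+1+1=6
d|16:{16,8,4,2,1}  Σf=1+1+1+1+1=5
q^18  k|18↦f(k): 18:1 9:1 6:1 3:1 2:1 1:1  a_18=6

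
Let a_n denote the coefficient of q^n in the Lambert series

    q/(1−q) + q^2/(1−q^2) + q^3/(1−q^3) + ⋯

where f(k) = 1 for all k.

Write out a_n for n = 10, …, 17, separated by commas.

4, 2, 6, 2, 4, 4, 5, 2

[q^10] f(1)=1,f(2)=1,f(5)=1,f(10)=1 ⇒ 4
d|11:{1,11}  Σf=1+1=2
q^12  k|12↦f(k): 1:1 2:1 3:1 4:1 6:1 12:1  a_12=6
d|13:{13,1}  Σf=1+1=2
n=14: 1·14 2·7 7·2 14·1  f→[1+1+1+1]=4
d|15:{1,3,5,15}  Σf=1+1+1+1=4
q^16  k|16↦f(k): 16:1 8:1 4:1 2:1 1:1  a_16=5
[q^17] f(17)=1,f(1)=1 ⇒ 2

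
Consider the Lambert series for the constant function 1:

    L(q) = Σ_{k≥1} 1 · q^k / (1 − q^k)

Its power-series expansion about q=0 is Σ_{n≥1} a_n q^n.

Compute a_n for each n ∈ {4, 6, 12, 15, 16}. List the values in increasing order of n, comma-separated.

3, 4, 6, 4, 5

n=4: 1·4 2·2 4·1  f→[1+1+1]=3
[q^6] f(1)=1,f(2)=1,f(3)=1,f(6)=1 ⇒ 4
n=12: 12·1 6·2 4·3 3·4 2·6 1·12  f→[1+1+1+1+1+1]=6
q^15  k|15↦f(k): 15:1 5:1 3:1 1:1  a_15=4
d|16:{1,2,4,8,16}  Σf=1+1+1+1+1=5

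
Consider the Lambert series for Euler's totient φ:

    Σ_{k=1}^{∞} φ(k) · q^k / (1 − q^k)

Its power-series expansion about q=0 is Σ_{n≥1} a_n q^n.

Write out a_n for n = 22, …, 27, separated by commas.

d|22:{22,11,2,1}  Σφ=10+10+1+1=22
[q^23] φ(1)=1,φ(23)=22 ⇒ 23
n=24: 1·24 2·12 3·8 4·6 6·4 8·3 12·2 24·1  φ→[1+1+2+2+2+4+4+8]=24
q^25  k|25↦φ(k): 25:20 5:4 1:1  a_25=25
d|26:{26,13,2,1}  Σφ=12+12+1+1=26
n=27: 1·27 3·9 9·3 27·1  φ→[1+2+6+18]=27

22, 23, 24, 25, 26, 27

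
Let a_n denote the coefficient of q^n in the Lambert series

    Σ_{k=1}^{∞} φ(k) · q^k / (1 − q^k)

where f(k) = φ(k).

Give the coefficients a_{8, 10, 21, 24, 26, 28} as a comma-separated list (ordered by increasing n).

d|8:{8,4,2,1}  Σφ=4+2+1+1=8
d|10:{10,5,2,1}  Σφ=4+4+1+1=10
n=21: 21·1 7·3 3·7 1·21  φ→[12+6+2+1]=21
[q^24] φ(24)=8,φ(12)=4,φ(8)=4,φ(6)=2,φ(4)=2,φ(3)=2,φ(2)=1,φ(1)=1 ⇒ 24
n=26: 26·1 13·2 2·13 1·26  φ→[12+12+1+1]=26
d|28:{1,2,4,7,14,28}  Σφ=1+1+2+6+6+12=28

8, 10, 21, 24, 26, 28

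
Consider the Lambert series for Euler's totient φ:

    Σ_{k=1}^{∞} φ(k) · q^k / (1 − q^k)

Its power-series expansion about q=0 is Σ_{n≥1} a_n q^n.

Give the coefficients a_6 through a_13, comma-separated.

n=6: 1·6 2·3 3·2 6·1  φ→[1+1+2+2]=6
d|7:{1,7}  Σφ=1+6=7
d|8:{1,2,4,8}  Σφ=1+1+2+4=8
n=9: 1·9 3·3 9·1  φ→[1+2+6]=9
[q^10] φ(1)=1,φ(2)=1,φ(5)=4,φ(10)=4 ⇒ 10
d|11:{1,11}  Σφ=1+10=11
[q^12] φ(1)=1,φ(2)=1,φ(3)=2,φ(4)=2,φ(6)=2,φ(12)=4 ⇒ 12
q^13  k|13↦φ(k): 13:12 1:1  a_13=13

6, 7, 8, 9, 10, 11, 12, 13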